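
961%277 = 130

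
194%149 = 45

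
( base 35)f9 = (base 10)534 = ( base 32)gm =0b1000010110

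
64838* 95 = 6159610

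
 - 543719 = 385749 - 929468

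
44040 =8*5505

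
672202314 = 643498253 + 28704061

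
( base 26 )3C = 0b1011010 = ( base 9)110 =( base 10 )90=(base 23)3l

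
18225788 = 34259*532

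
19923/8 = 2490 + 3/8 =2490.38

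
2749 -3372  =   - 623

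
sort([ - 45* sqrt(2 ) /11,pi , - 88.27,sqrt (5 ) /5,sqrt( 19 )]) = [ - 88.27 , - 45*sqrt( 2)/11, sqrt(  5 ) /5,pi , sqrt(19 )]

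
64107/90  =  712 +3/10 = 712.30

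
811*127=102997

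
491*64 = 31424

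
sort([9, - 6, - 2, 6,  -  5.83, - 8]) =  [-8, - 6, - 5.83, - 2, 6, 9]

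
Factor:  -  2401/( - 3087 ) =3^( - 2 )*7^1 = 7/9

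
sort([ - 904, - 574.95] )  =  [ - 904,-574.95 ]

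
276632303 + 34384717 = 311017020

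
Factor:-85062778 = -2^1* 37^1*59^1*19483^1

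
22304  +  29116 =51420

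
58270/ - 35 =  - 1665+1/7 = -1664.86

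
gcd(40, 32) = 8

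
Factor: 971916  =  2^2 * 3^1 * 11^1*37^1* 199^1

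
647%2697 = 647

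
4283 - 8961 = -4678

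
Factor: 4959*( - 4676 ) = -2^2*3^2 * 7^1*19^1*29^1*167^1=- 23188284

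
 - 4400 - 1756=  - 6156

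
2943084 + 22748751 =25691835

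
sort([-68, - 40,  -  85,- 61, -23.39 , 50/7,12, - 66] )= [ - 85,-68, - 66, - 61, - 40, - 23.39,50/7,12] 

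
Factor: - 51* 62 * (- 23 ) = 72726 = 2^1*3^1 * 17^1*23^1*31^1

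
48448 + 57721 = 106169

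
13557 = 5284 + 8273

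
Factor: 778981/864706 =2^(-1)*7^1*19^1*47^ ( - 1 )*5857^1*9199^(-1)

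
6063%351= 96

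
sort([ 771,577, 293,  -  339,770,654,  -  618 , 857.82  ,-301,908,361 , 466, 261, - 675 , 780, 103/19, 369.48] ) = [  -  675,-618,  -  339,-301,103/19,  261,293, 361, 369.48, 466,  577,654,  770, 771,780, 857.82,908] 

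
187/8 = 23 + 3/8 = 23.38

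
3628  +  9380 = 13008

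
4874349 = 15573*313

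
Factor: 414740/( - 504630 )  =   - 2^1*3^(- 4)*7^( - 1 )*233^1 =- 466/567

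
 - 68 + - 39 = -107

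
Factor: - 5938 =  - 2^1*2969^1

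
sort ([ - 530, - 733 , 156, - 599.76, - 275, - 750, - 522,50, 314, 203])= [-750 , - 733, - 599.76, - 530, - 522, - 275, 50, 156,203, 314]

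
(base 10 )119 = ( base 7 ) 230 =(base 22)59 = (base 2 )1110111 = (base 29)43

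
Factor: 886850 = 2^1*5^2*17737^1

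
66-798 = -732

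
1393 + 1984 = 3377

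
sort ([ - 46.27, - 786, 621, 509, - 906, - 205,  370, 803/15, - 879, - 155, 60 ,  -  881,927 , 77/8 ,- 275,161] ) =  [ - 906,-881, - 879, - 786, - 275 , - 205 , - 155 ,-46.27, 77/8, 803/15,60, 161,370 , 509 , 621,927]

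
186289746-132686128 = 53603618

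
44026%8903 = 8414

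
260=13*20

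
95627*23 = 2199421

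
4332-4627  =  -295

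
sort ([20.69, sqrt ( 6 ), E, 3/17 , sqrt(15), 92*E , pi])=[3/17, sqrt(6),E, pi,  sqrt( 15),20.69, 92 * E] 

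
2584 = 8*323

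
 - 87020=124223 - 211243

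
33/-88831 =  - 33/88831=- 0.00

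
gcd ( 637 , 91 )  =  91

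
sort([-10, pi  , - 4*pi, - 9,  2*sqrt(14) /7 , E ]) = [-4*pi,-10,-9,2* sqrt( 14)/7,E, pi]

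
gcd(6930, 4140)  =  90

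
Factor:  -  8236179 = - 3^2*7^1*239^1*547^1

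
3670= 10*367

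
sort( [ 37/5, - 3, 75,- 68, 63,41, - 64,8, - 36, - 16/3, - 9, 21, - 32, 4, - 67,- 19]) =[ - 68, - 67, - 64, - 36, - 32, - 19, - 9, - 16/3,-3,4,37/5 , 8,21, 41,63, 75] 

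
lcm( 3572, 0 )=0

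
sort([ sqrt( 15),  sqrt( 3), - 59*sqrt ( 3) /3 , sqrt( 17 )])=[  -  59*sqrt( 3)/3, sqrt( 3),sqrt( 15),sqrt( 17 )]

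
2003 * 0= 0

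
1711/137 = 1711/137 = 12.49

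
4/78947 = 4/78947  =  0.00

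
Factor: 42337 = 42337^1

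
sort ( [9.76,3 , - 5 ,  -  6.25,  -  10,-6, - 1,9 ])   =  [ - 10, - 6.25,-6, - 5, - 1 , 3, 9, 9.76 ] 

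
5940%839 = 67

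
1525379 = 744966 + 780413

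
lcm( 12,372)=372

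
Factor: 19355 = 5^1 * 7^2*79^1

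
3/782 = 3/782=0.00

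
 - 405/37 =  - 11 + 2/37 = - 10.95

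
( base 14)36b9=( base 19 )179e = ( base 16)2563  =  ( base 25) F7L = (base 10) 9571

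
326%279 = 47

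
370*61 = 22570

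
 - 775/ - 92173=775/92173  =  0.01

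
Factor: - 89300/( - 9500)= 47/5  =  5^(  -  1 )*47^1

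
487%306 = 181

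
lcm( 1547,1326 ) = 9282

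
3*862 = 2586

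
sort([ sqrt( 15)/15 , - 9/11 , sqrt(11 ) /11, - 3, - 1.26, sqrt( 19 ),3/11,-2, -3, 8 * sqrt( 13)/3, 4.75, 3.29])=[ -3, - 3, - 2 ,- 1.26, - 9/11 , sqrt( 15 )/15 , 3/11, sqrt( 11)/11, 3.29,sqrt( 19 ) , 4.75,8*sqrt( 13)/3] 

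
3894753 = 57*68329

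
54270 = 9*6030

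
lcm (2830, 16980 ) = 16980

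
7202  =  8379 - 1177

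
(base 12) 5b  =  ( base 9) 78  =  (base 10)71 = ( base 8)107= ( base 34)23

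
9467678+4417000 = 13884678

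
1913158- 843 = 1912315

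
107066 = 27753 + 79313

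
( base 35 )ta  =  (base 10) 1025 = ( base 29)16A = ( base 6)4425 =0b10000000001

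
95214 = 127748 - 32534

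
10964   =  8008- - 2956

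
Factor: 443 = 443^1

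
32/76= 8/19 = 0.42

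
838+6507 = 7345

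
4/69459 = 4/69459= 0.00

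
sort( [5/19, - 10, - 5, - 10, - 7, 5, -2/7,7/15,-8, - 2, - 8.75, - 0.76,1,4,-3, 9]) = [ -10,-10, - 8.75, - 8,-7,-5, - 3, - 2, - 0.76,-2/7, 5/19,7/15, 1, 4,5, 9]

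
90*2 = 180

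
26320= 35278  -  8958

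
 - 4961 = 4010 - 8971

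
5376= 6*896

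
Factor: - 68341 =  - 7^1 * 13^1*751^1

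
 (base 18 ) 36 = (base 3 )2020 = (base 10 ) 60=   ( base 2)111100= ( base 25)2a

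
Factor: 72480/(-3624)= - 20 = - 2^2*5^1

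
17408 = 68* 256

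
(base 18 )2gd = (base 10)949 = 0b1110110101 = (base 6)4221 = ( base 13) 580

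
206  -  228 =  - 22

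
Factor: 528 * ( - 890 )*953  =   - 447833760=- 2^5*3^1*5^1 * 11^1*89^1*953^1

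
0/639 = 0 = 0.00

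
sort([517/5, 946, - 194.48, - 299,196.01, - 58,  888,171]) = [ - 299, - 194.48 , - 58, 517/5, 171, 196.01, 888,946]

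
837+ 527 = 1364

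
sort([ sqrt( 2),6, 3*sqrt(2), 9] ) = [ sqrt(2),3*sqrt(2 ), 6, 9 ]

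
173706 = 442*393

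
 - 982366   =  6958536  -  7940902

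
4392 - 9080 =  - 4688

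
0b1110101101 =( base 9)1255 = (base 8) 1655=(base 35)QV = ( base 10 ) 941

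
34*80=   2720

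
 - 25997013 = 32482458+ - 58479471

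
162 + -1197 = -1035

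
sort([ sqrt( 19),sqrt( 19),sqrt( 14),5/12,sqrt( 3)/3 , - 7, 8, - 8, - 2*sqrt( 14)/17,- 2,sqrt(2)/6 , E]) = [-8,-7,-2,-2*sqrt (14 )/17, sqrt( 2)/6,5/12,sqrt( 3)/3,E,sqrt(14),sqrt(19),sqrt(19 ) , 8 ]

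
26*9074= 235924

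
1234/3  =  411 + 1/3 = 411.33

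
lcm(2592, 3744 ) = 33696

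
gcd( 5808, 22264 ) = 968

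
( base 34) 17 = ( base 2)101001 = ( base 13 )32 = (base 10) 41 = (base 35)16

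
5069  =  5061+8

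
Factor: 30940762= 2^1 * 107^1*144583^1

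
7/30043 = 7/30043 = 0.00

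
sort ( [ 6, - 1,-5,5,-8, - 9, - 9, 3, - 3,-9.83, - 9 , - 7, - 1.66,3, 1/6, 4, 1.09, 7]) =[-9.83, - 9, - 9, -9,-8, - 7, - 5,-3 ,-1.66, - 1, 1/6,1.09 , 3,3, 4, 5,6,7 ] 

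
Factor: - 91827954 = - 2^1*3^2*59^1*86467^1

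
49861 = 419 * 119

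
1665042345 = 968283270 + 696759075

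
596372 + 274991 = 871363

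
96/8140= 24/2035 = 0.01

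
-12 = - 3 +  - 9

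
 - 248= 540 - 788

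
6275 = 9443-3168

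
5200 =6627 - 1427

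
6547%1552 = 339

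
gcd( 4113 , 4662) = 9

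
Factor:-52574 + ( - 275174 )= - 2^2*81937^1 = -327748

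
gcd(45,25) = 5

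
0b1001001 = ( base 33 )27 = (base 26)2l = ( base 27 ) 2j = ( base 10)73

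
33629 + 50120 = 83749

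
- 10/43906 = - 5/21953= -0.00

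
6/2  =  3 = 3.00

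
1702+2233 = 3935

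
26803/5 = 5360 +3/5=   5360.60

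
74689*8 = 597512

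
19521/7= 2788 + 5/7 = 2788.71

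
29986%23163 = 6823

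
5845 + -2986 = 2859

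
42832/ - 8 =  - 5354 + 0/1= - 5354.00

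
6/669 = 2/223  =  0.01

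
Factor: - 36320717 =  - 37^1 * 83^1*11827^1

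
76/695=76/695 =0.11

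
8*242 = 1936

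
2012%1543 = 469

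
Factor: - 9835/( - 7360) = 2^(-6)*7^1 * 23^( - 1 ) * 281^1=1967/1472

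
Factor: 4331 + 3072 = 7403 = 11^1*673^1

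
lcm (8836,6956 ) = 326932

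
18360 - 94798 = - 76438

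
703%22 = 21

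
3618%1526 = 566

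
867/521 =867/521 = 1.66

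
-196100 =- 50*3922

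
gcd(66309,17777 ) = 1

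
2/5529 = 2/5529 = 0.00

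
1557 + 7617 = 9174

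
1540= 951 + 589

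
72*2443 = 175896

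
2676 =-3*(  -  892 )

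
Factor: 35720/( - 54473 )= - 40/61 = - 2^3*5^1 *61^( - 1)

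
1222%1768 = 1222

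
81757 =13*6289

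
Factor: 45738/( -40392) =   -  77/68 = -2^(  -  2)*7^1*11^1 * 17^(-1)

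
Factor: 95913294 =2^1 *3^1*15985549^1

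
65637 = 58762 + 6875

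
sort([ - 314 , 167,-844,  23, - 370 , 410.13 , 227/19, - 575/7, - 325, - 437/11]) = [ - 844 ,-370, -325 , - 314, - 575/7  , -437/11, 227/19, 23, 167, 410.13 ]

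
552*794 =438288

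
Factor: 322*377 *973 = 118116362= 2^1*7^2*13^1 * 23^1*29^1*139^1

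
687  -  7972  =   - 7285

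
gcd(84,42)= 42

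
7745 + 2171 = 9916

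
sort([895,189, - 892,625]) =[ - 892,189,625,895]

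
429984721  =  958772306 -528787585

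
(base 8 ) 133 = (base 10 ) 91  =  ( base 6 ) 231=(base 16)5b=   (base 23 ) 3m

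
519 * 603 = 312957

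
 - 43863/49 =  - 896 + 41/49  =  - 895.16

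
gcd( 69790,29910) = 9970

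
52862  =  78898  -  26036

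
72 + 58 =130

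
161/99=1+62/99= 1.63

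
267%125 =17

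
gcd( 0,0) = 0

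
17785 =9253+8532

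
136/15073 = 136/15073  =  0.01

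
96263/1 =96263 = 96263.00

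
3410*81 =276210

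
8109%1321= 183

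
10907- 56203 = - 45296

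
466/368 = 233/184 = 1.27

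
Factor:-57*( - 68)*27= 2^2*3^4*17^1 * 19^1= 104652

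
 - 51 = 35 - 86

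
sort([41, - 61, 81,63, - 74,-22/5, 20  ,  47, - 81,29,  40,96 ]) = [ - 81, - 74, - 61, - 22/5,  20,  29, 40, 41,47,  63, 81, 96]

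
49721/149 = 333 + 104/149 = 333.70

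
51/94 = 51/94 = 0.54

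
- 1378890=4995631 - 6374521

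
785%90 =65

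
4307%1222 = 641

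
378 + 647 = 1025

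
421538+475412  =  896950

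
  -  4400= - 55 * 80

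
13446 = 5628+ 7818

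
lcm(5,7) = 35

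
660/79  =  8+28/79 = 8.35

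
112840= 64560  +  48280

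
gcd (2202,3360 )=6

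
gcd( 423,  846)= 423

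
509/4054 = 509/4054 = 0.13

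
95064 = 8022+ 87042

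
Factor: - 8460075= - 3^1*5^2*13^1*8677^1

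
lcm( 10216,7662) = 30648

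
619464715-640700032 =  - 21235317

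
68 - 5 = 63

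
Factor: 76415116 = 2^2*29^1*658751^1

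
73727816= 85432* 863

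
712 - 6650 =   -  5938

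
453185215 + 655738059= 1108923274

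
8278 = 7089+1189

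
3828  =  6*638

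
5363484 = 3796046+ 1567438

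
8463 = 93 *91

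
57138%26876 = 3386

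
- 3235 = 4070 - 7305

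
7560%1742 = 592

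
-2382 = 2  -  2384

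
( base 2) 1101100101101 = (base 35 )5NR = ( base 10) 6957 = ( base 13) 3222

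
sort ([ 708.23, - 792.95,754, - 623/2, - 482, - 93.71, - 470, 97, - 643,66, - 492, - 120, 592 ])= [ - 792.95, - 643,- 492, - 482,-470, - 623/2, - 120,-93.71,66, 97,592,708.23, 754]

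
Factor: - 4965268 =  - 2^2*7^4*11^1*47^1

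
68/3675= 68/3675= 0.02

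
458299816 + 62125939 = 520425755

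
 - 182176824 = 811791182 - 993968006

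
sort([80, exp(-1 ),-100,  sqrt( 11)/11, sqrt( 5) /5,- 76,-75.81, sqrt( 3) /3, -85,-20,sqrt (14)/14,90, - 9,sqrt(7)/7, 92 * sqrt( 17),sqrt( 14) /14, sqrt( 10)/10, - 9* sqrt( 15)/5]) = [ - 100, - 85, - 76, - 75.81, - 20, - 9,  -  9*sqrt( 15) /5, sqrt( 14 )/14, sqrt(14)/14,sqrt( 11)/11,sqrt( 10)/10,  exp( - 1), sqrt( 7) /7,sqrt( 5)/5, sqrt( 3) /3,80, 90, 92 *sqrt(17 )]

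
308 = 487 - 179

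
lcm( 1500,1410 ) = 70500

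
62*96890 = 6007180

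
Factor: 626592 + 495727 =11^1* 257^1*397^1= 1122319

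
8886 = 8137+749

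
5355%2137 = 1081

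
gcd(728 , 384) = 8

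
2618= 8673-6055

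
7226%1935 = 1421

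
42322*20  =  846440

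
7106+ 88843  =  95949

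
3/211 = 3/211 = 0.01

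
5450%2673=104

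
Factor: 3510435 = 3^1*5^1*234029^1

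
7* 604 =4228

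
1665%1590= 75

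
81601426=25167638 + 56433788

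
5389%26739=5389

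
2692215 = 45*59827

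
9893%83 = 16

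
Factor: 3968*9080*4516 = 2^12*5^1*31^1*227^1*1129^1= 162708951040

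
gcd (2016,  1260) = 252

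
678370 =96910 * 7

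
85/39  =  2 + 7/39 =2.18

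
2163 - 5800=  - 3637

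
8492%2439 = 1175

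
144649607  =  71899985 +72749622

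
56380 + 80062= 136442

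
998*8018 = 8001964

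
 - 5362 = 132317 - 137679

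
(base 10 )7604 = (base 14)2AB2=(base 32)7DK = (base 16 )1DB4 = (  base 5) 220404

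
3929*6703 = 26336087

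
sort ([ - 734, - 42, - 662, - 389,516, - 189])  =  [-734  ,-662, - 389,-189, - 42,516] 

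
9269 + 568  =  9837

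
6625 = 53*125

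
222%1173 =222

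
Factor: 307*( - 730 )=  - 224110 = -2^1*5^1*73^1*307^1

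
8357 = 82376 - 74019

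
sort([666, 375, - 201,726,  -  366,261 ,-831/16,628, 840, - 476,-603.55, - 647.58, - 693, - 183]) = [ - 693,-647.58, - 603.55,-476, - 366, - 201 ,  -  183, - 831/16, 261,375, 628,  666, 726, 840]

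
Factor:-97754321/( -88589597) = 7^1*4243^(-1 )*20879^ ( - 1 )*13964903^1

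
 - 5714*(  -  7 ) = 39998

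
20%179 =20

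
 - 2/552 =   -  1 + 275/276= - 0.00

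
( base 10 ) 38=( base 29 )19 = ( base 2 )100110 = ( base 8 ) 46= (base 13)2c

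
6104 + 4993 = 11097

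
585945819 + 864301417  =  1450247236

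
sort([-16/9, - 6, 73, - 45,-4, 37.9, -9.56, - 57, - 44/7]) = [ - 57, - 45,-9.56, -44/7, - 6, - 4,-16/9, 37.9, 73 ] 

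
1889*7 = 13223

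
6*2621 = 15726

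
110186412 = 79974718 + 30211694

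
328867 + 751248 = 1080115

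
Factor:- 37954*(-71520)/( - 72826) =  - 1357235040/36413= - 2^5*3^1*5^1*7^1*13^(  -  1 )*149^1*2711^1* 2801^ (-1 ) 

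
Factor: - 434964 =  - 2^2*3^1 *67^1*541^1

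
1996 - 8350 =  - 6354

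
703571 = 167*4213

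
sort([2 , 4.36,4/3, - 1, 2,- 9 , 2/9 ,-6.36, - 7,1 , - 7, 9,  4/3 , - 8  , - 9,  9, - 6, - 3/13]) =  [-9, - 9 , - 8,-7, - 7, -6.36,-6, - 1,- 3/13, 2/9,1,4/3,  4/3, 2, 2, 4.36, 9 , 9 ] 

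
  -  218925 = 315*( - 695 )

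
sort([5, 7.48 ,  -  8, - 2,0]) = [-8, - 2, 0, 5, 7.48] 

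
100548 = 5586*18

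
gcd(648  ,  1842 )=6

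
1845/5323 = 1845/5323 = 0.35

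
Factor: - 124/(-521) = 2^2 * 31^1*521^( - 1) 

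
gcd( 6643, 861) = 7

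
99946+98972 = 198918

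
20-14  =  6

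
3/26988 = 1/8996 = 0.00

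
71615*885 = 63379275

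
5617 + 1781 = 7398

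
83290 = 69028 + 14262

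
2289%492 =321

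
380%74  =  10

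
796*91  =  72436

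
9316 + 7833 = 17149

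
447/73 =6 + 9/73 = 6.12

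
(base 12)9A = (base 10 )118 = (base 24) 4m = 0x76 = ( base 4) 1312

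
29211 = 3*9737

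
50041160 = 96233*520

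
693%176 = 165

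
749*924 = 692076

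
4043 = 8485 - 4442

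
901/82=10 + 81/82  =  10.99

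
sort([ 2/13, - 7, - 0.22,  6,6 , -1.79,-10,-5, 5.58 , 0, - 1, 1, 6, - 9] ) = [-10,  -  9,-7, - 5,- 1.79, - 1, -0.22, 0, 2/13,  1,  5.58, 6, 6,  6 ] 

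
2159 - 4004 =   -  1845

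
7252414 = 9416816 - 2164402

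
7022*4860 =34126920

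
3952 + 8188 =12140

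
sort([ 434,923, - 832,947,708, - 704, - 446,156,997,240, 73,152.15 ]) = [ - 832, - 704 ,-446,73,152.15 , 156 , 240,434 , 708, 923,947,997]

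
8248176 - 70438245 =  - 62190069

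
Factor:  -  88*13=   -  1144 = - 2^3* 11^1 * 13^1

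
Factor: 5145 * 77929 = 400944705 = 3^1*5^1*7^3*77929^1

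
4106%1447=1212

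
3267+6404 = 9671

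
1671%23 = 15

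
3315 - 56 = 3259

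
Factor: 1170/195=2^1*3^1 = 6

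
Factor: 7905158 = 2^1*89^2*499^1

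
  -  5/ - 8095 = 1/1619= 0.00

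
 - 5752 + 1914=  - 3838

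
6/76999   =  6/76999 = 0.00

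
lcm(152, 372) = 14136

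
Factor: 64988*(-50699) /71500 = - 5^( - 3 ) * 7^1 * 11^2*13^(- 1 )*211^1*419^1 = - 74882423/1625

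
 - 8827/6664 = -2 + 643/952  =  - 1.32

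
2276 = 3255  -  979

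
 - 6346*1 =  - 6346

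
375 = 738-363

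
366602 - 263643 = 102959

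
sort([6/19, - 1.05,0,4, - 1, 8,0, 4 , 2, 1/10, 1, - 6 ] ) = [- 6, - 1.05, - 1,0, 0,1/10,6/19,  1,  2, 4, 4,8]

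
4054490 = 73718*55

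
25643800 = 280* 91585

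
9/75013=9/75013=   0.00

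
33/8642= 33/8642   =  0.00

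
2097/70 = 2097/70 = 29.96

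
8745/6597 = 1 + 716/2199=1.33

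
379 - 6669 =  - 6290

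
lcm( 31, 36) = 1116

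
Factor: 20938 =2^1*19^2 * 29^1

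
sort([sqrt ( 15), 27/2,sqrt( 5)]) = [sqrt( 5 ),sqrt ( 15),27/2]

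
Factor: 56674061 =73^1*776357^1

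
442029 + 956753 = 1398782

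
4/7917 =4/7917 = 0.00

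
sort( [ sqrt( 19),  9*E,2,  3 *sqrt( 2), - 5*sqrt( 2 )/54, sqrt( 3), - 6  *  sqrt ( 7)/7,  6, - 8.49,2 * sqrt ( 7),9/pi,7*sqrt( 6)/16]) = [ - 8.49,-6 * sqrt( 7 )/7, - 5*sqrt( 2)/54,7 * sqrt(6)/16 , sqrt( 3 ), 2, 9/pi, 3*sqrt(2),sqrt( 19 ),2*sqrt(7 ),6, 9*E ] 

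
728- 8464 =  - 7736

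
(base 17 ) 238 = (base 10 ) 637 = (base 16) 27D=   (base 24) 12D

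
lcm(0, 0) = 0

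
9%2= 1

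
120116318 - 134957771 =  - 14841453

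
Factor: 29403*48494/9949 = 1425869082/9949=   2^1 * 3^5*11^2*9949^ ( - 1 )*24247^1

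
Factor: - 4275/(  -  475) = 3^2 = 9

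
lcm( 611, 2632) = 34216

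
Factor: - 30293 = -30293^1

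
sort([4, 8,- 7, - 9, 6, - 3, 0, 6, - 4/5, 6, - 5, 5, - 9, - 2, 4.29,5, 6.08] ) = [ - 9, - 9, - 7, - 5,-3, - 2, - 4/5, 0,  4, 4.29, 5, 5, 6, 6,6, 6.08,8 ]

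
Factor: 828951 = 3^1*19^1*14543^1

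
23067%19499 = 3568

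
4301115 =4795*897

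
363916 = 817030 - 453114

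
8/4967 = 8/4967 =0.00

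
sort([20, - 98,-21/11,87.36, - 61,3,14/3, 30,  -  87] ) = [ - 98, - 87, -61, - 21/11,  3,  14/3,  20,  30,  87.36 ] 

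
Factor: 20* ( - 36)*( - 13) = 2^4 * 3^2 * 5^1 * 13^1 = 9360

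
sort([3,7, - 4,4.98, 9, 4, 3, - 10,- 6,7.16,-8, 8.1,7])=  [-10, - 8, - 6, - 4,  3, 3, 4, 4.98,7, 7,  7.16,8.1, 9]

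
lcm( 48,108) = 432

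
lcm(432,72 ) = 432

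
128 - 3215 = -3087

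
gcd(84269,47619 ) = 1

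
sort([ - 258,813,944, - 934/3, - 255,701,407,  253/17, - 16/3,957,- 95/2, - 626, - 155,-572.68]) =[ - 626, - 572.68, - 934/3,  -  258, - 255,-155, - 95/2,-16/3,253/17, 407, 701, 813,944 , 957] 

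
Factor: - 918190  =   - 2^1*5^1*7^1*13^1*1009^1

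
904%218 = 32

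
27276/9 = 3030 + 2/3 =3030.67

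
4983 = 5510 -527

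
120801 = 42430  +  78371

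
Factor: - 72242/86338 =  - 41/49 = - 7^(  -  2 )* 41^1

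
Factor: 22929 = 3^1*7643^1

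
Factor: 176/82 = 88/41 = 2^3*11^1*41^(-1)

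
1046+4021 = 5067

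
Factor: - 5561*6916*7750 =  -2^3*5^3*7^1*13^1*19^1 * 31^1* 67^1*83^1 = - 298064039000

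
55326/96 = 576 + 5/16 =576.31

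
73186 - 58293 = 14893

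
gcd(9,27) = 9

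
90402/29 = 90402/29 = 3117.31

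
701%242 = 217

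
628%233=162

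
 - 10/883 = - 10/883 = -0.01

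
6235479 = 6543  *953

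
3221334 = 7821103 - 4599769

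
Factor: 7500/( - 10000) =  - 3/4 = - 2^( - 2 )*3^1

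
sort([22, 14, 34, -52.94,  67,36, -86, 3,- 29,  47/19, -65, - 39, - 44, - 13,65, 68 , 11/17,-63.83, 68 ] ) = [-86, - 65,  -  63.83, - 52.94, - 44 ,- 39, - 29, - 13,11/17, 47/19,3,14,22,34, 36,65,67,68, 68]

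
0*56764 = 0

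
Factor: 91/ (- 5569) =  - 7^1*13^1*5569^( - 1)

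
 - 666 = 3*( - 222) 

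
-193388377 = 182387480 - 375775857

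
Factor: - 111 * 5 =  - 3^1 * 5^1*37^1 = - 555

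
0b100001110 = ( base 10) 270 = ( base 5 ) 2040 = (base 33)86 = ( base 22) C6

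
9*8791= 79119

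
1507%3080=1507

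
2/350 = 1/175=0.01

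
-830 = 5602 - 6432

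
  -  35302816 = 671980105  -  707282921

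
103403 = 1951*53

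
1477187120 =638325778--838861342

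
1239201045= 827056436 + 412144609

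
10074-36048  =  -25974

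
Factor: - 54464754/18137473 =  - 2^1*3^1 * 19^1*239^1* 1999^1*18137473^( - 1)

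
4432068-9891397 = - 5459329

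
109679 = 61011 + 48668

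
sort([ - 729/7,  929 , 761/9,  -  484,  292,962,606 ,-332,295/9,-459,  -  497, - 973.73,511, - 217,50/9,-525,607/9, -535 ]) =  [ - 973.73,-535 , - 525, - 497,  -  484,-459, - 332, - 217, - 729/7, 50/9 , 295/9, 607/9,761/9 , 292  ,  511, 606, 929, 962]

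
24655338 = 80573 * 306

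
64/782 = 32/391 = 0.08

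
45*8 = 360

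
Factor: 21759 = 3^1 * 7253^1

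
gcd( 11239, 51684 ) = 1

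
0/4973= 0 = 0.00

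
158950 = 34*4675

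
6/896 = 3/448 = 0.01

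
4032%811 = 788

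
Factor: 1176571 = 11^1 *106961^1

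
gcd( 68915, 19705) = 35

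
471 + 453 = 924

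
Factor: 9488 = 2^4 * 593^1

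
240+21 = 261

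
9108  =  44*207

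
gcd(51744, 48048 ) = 3696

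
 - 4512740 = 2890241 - 7402981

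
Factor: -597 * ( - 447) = 266859 = 3^2*149^1*199^1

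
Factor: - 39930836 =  - 2^2*11^1 * 53^1*17123^1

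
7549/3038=2 + 1473/3038 = 2.48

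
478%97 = 90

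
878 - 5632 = -4754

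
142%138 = 4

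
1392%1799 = 1392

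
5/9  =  5/9 =0.56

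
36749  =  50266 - 13517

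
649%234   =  181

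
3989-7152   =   - 3163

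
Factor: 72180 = 2^2*3^2  *  5^1*401^1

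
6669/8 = 6669/8  =  833.62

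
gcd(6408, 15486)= 534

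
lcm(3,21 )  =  21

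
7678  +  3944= 11622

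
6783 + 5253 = 12036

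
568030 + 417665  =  985695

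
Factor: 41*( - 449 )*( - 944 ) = 17378096 = 2^4*41^1*59^1*449^1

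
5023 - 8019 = -2996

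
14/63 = 2/9 = 0.22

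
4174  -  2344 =1830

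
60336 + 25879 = 86215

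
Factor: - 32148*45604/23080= - 183259674/2885 = - 2^1 * 3^2*5^( - 1 )*13^1 *19^1*47^1*577^ ( - 1)*877^1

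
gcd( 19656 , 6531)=21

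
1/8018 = 1/8018  =  0.00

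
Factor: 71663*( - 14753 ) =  - 1057244239 = -14753^1*71663^1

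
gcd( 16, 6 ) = 2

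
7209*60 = 432540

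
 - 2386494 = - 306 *7799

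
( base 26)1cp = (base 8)1765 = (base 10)1013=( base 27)1AE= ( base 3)1101112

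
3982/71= 56 + 6/71 = 56.08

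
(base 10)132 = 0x84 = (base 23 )5h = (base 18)76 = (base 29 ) 4G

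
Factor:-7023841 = -11^1* 73^1*8747^1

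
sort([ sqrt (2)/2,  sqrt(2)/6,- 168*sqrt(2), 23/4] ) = [ - 168*sqrt(2), sqrt(2)/6,sqrt( 2)/2,23/4 ]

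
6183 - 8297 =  - 2114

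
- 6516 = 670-7186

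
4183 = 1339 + 2844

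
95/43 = 2 + 9/43 = 2.21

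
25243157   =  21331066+3912091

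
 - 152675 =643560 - 796235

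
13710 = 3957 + 9753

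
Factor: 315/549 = 5^1*7^1*61^( - 1) = 35/61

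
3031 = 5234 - 2203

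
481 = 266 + 215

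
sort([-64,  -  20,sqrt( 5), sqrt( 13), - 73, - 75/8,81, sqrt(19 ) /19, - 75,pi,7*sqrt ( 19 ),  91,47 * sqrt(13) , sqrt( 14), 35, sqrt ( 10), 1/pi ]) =[- 75, - 73,  -  64, - 20 ,-75/8, sqrt ( 19)/19, 1/pi, sqrt(5 ),pi,sqrt(10 ), sqrt(13), sqrt(14 ), 7*sqrt(19), 35,81,91, 47*sqrt( 13)]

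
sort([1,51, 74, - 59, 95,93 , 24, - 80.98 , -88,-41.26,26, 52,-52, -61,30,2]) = [ -88,- 80.98, - 61, - 59,-52, - 41.26,1,2,24, 26, 30,51, 52,74,93,95 ]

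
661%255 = 151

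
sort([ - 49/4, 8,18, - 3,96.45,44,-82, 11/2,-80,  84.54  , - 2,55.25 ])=[ - 82 ,-80 , - 49/4, - 3, - 2,11/2,8,18 , 44, 55.25,84.54 , 96.45 ]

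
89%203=89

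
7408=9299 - 1891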